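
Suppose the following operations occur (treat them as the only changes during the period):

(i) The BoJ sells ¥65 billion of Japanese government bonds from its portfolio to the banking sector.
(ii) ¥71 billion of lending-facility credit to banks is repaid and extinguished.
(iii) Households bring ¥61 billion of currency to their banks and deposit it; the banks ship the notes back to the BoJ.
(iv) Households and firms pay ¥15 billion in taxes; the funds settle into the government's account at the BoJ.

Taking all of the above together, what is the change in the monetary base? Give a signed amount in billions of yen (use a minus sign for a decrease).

BoJ balance sheet:
  Assets:      Securities −¥65B, Loans to banks −¥71B
  Liabilities: Bank reserves −¥90B, Currency in circulation −¥61B, Government deposits +¥15B
Commercial banking system:
  Assets:      Reserves at CB −¥90B, Securities +¥65B
  Liabilities: Checkable deposits +¥46B, Borrowings from CB −¥71B
Monetary base = currency + reserves: −¥61B + (−¥90B) = -¥151 billion.

-¥151 billion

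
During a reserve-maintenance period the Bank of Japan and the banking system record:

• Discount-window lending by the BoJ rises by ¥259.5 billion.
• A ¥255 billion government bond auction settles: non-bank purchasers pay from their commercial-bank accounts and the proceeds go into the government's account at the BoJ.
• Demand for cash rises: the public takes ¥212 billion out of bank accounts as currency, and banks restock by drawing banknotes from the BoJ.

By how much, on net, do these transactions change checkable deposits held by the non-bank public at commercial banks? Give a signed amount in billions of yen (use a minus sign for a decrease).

-¥467 billion

BoJ balance sheet:
  Assets:      Loans to banks +¥259.5B
  Liabilities: Bank reserves −¥207.5B, Currency in circulation +¥212B, Government deposits +¥255B
Commercial banking system:
  Assets:      Reserves at CB −¥207.5B
  Liabilities: Checkable deposits −¥467B, Borrowings from CB +¥259.5B
So the change in checkable deposits held by the non-bank public at commercial banks is -¥467 billion.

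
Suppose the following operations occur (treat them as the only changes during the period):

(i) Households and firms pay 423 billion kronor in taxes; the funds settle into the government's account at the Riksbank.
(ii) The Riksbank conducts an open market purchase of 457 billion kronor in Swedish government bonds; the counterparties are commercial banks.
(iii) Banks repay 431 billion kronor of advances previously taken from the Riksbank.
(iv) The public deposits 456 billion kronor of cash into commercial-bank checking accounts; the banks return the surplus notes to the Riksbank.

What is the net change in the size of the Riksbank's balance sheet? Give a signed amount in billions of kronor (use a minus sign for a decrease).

+26 billion

Riksbank balance sheet:
  Assets:      Securities +457B, Loans to banks −431B
  Liabilities: Bank reserves +59B, Currency in circulation −456B, Government deposits +423B
Commercial banking system:
  Assets:      Reserves at CB +59B, Securities −457B
  Liabilities: Checkable deposits +33B, Borrowings from CB −431B
Change in total Riksbank assets = +26 billion.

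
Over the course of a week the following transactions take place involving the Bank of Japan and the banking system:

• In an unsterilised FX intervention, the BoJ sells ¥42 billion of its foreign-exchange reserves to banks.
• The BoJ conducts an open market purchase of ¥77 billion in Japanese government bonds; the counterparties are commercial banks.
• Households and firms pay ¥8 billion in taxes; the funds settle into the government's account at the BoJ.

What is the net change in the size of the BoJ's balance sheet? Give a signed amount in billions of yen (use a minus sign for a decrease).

+¥35 billion

BoJ balance sheet:
  Assets:      Securities +¥77B, Foreign assets −¥42B
  Liabilities: Bank reserves +¥27B, Government deposits +¥8B
Commercial banking system:
  Assets:      Reserves at CB +¥27B, Securities −¥77B, Foreign assets +¥42B
  Liabilities: Checkable deposits −¥8B
Change in total BoJ assets = +¥35 billion.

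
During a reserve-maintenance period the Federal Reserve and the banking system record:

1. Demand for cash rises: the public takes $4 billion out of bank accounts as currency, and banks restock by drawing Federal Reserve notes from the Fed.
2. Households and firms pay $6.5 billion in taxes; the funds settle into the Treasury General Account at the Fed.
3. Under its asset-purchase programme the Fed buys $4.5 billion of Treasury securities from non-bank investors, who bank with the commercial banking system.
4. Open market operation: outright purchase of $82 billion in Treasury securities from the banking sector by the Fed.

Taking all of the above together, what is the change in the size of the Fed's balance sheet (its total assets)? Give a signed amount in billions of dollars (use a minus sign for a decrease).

Currency withdrawal $4 billion: only the composition of liabilities changes → 0.
Government account inflow $6.5 billion: only the composition of liabilities changes → 0.
Asset purchase (from non-banks) $4.5 billion: a Fed asset is acquired → +$4.5B.
OMO purchase (from banks) $82 billion: a Fed asset is acquired → +$82B.
Net: 0 + 0 + 4.5 + 82 = +$86.5 billion.

+$86.5 billion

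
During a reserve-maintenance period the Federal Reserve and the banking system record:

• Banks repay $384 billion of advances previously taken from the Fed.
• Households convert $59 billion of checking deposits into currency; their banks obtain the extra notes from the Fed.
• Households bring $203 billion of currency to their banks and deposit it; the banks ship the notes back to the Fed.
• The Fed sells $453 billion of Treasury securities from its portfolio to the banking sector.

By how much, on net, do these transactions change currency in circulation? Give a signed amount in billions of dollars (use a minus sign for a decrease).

Fed balance sheet:
  Assets:      Securities −$453B, Loans to banks −$384B
  Liabilities: Bank reserves −$693B, Currency in circulation −$144B
So the change in currency in circulation is -$144 billion.

-$144 billion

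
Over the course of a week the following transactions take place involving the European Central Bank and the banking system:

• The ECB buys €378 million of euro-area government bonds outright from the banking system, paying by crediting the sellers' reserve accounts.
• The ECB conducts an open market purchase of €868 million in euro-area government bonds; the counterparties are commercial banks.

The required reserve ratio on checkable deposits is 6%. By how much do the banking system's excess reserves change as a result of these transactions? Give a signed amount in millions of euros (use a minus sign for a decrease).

OMO purchase (from banks) €378 million: reserves +€378M, deposits 0.
OMO purchase (from banks) €868 million: reserves +€868M, deposits 0.
Totals: Δreserves = +€1246M, Δdeposits = 0.
Δrequired reserves = 6% × 0 = 0.
Δexcess reserves = Δreserves − Δrequired = +€1246M − (0) = +€1246 million.

+€1246 million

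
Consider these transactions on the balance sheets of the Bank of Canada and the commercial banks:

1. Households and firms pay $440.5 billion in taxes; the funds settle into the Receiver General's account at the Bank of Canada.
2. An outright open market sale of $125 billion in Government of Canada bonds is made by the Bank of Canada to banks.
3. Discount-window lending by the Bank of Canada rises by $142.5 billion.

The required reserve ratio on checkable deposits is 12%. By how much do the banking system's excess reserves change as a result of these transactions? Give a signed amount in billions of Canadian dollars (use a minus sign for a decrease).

Government account inflow $440.5 billion: reserves −$440.5B, deposits −$440.5B.
OMO sale (to banks) $125 billion: reserves −$125B, deposits 0.
Discount-window loan $142.5 billion: reserves +$142.5B, deposits 0.
Totals: Δreserves = −$423B, Δdeposits = −$440.5B.
Δrequired reserves = 12% × −$440.5B = −$52.86B.
Δexcess reserves = Δreserves − Δrequired = −$423B − (−$52.86B) = -$370.14 billion.

-$370.14 billion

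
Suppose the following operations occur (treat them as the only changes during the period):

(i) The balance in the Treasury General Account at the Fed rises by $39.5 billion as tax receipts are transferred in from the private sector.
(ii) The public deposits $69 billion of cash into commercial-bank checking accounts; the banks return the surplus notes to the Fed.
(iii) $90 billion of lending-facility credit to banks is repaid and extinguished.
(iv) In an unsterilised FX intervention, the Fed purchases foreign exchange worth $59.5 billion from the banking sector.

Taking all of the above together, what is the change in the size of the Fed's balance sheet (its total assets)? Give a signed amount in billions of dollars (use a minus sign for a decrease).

Fed balance sheet:
  Assets:      Loans to banks −$90B, Foreign assets +$59.5B
  Liabilities: Bank reserves −$1B, Currency in circulation −$69B, Government deposits +$39.5B
Commercial banking system:
  Assets:      Reserves at CB −$1B, Foreign assets −$59.5B
  Liabilities: Checkable deposits +$29.5B, Borrowings from CB −$90B
Change in total Fed assets = -$30.5 billion.

-$30.5 billion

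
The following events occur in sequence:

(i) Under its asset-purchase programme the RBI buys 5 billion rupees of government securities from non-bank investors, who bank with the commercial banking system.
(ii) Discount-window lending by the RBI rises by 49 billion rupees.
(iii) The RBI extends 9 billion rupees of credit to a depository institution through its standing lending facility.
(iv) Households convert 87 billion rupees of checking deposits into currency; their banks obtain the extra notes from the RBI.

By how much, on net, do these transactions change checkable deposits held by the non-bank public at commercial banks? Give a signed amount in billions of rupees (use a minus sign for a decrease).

-82 billion

Asset purchase (from non-banks) 5 billion rupees: non-bank counterparties' bank balances rise → +5B.
Discount-window loan 49 billion rupees: the counterparty is a bank, so public deposits are unchanged → 0.
Discount-window loan 9 billion rupees: the counterparty is a bank, so public deposits are unchanged → 0.
Currency withdrawal 87 billion rupees: non-bank counterparties' bank balances fall → −87B.
Net: 5 + 0 + 0 − 87 = -82 billion.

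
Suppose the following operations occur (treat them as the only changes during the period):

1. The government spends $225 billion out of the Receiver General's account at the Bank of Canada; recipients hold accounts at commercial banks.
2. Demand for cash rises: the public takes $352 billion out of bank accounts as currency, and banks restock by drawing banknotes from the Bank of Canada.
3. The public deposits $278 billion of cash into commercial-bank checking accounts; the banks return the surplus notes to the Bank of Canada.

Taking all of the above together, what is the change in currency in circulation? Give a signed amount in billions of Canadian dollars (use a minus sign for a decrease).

Government spending $225 billion: no currency enters or leaves circulation → 0.
Currency withdrawal $352 billion: notes leave the central bank → +$352B.
Currency deposit $278 billion: notes return to the central bank → −$278B.
Net: 0 + 352 − 278 = +$74 billion.

+$74 billion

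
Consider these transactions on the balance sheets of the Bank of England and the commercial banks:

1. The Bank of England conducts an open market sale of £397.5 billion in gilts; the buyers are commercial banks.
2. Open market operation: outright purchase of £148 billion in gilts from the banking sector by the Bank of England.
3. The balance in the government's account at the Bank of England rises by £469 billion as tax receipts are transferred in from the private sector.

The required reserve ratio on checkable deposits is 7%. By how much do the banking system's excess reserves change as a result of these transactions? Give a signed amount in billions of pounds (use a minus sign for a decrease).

OMO sale (to banks) £397.5 billion: reserves −£397.5B, deposits 0.
OMO purchase (from banks) £148 billion: reserves +£148B, deposits 0.
Government account inflow £469 billion: reserves −£469B, deposits −£469B.
Totals: Δreserves = −£718.5B, Δdeposits = −£469B.
Δrequired reserves = 7% × −£469B = −£32.83B.
Δexcess reserves = Δreserves − Δrequired = −£718.5B − (−£32.83B) = -£685.67 billion.

-£685.67 billion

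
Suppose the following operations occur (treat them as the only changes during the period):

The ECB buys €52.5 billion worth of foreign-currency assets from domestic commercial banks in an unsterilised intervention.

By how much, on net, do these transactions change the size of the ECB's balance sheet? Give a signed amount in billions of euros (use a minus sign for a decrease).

FX purchase €52.5 billion: an ECB asset is acquired → +€52.5B.

+€52.5 billion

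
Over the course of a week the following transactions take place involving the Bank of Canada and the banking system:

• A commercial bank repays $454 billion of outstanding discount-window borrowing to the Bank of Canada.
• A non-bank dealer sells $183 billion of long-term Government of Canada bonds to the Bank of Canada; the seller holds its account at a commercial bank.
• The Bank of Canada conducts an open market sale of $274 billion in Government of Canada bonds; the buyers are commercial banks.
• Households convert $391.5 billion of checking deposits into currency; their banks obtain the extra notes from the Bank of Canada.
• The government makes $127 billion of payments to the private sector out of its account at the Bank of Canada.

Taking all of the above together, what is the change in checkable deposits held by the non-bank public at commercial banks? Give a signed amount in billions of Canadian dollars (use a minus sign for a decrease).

Bank of Canada balance sheet:
  Assets:      Securities −$91B, Loans to banks −$454B
  Liabilities: Bank reserves −$809.5B, Currency in circulation +$391.5B, Government deposits −$127B
Commercial banking system:
  Assets:      Reserves at CB −$809.5B, Securities +$274B
  Liabilities: Checkable deposits −$81.5B, Borrowings from CB −$454B
So the change in checkable deposits held by the non-bank public at commercial banks is -$81.5 billion.

-$81.5 billion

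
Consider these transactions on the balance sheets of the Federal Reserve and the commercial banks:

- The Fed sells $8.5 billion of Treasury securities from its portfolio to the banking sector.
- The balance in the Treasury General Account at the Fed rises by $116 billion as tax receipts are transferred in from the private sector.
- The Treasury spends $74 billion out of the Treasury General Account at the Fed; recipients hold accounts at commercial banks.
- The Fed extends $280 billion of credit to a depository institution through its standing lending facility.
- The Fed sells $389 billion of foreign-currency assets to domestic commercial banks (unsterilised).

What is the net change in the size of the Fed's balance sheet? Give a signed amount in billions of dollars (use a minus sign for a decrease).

OMO sale (to banks) $8.5 billion: a Fed asset is shed → −$8.5B.
Government account inflow $116 billion: only the composition of liabilities changes → 0.
Government spending $74 billion: only the composition of liabilities changes → 0.
Discount-window loan $280 billion: a Fed asset is acquired → +$280B.
FX sale $389 billion: a Fed asset is shed → −$389B.
Net: −8.5 + 0 + 0 + 280 − 389 = -$117.5 billion.

-$117.5 billion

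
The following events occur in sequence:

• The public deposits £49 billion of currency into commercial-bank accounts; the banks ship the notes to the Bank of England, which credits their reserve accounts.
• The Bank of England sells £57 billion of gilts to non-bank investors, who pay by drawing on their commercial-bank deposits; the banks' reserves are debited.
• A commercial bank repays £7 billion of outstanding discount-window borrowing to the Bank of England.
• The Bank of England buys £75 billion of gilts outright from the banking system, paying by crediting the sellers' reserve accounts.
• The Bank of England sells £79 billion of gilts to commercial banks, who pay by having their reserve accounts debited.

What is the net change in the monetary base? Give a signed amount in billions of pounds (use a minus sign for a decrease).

-£68 billion

Bank of England balance sheet:
  Assets:      Securities −£61B, Loans to banks −£7B
  Liabilities: Bank reserves −£19B, Currency in circulation −£49B
Monetary base = currency + reserves: −£49B + (−£19B) = -£68 billion.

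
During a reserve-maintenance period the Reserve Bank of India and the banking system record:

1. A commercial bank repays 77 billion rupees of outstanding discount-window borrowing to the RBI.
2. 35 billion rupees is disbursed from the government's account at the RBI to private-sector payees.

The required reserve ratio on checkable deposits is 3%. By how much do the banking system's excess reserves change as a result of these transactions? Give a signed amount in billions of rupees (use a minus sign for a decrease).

-43.05 billion

Discount-window repayment 77 billion rupees: reserves −77B, deposits 0.
Government spending 35 billion rupees: reserves +35B, deposits +35B.
Totals: Δreserves = −42B, Δdeposits = +35B.
Δrequired reserves = 3% × +35B = +1.05B.
Δexcess reserves = Δreserves − Δrequired = −42B − (+1.05B) = -43.05 billion.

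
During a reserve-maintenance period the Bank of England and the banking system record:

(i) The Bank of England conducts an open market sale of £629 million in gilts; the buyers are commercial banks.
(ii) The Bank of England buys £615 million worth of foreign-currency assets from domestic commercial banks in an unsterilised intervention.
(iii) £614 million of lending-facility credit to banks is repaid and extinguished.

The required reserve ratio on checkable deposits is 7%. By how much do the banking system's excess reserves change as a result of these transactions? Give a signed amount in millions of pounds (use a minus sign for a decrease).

OMO sale (to banks) £629 million: reserves −£629M, deposits 0.
FX purchase £615 million: reserves +£615M, deposits 0.
Discount-window repayment £614 million: reserves −£614M, deposits 0.
Totals: Δreserves = −£628M, Δdeposits = 0.
Δrequired reserves = 7% × 0 = 0.
Δexcess reserves = Δreserves − Δrequired = −£628M − (0) = -£628 million.

-£628 million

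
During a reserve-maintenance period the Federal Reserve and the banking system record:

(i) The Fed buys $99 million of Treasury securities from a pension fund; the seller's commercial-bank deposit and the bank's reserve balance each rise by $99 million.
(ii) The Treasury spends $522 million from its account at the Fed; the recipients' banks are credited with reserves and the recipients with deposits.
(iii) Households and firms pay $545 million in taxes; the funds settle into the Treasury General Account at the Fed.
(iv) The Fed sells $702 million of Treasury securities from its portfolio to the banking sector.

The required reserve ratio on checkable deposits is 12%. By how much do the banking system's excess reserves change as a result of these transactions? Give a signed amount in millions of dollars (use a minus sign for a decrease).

-$635.12 million

Asset purchase (from non-banks) $99 million: reserves +$99M, deposits +$99M.
Government spending $522 million: reserves +$522M, deposits +$522M.
Government account inflow $545 million: reserves −$545M, deposits −$545M.
OMO sale (to banks) $702 million: reserves −$702M, deposits 0.
Totals: Δreserves = −$626M, Δdeposits = +$76M.
Δrequired reserves = 12% × +$76M = +$9.12M.
Δexcess reserves = Δreserves − Δrequired = −$626M − (+$9.12M) = -$635.12 million.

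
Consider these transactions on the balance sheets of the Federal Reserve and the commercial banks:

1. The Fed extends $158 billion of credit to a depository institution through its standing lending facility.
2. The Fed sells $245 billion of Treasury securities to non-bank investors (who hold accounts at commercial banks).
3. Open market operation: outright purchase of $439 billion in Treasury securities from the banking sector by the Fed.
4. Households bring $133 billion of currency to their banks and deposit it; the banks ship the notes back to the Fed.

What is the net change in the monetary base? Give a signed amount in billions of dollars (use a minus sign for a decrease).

+$352 billion

Discount-window loan $158 billion: Fed balance sheet expands → +$158B.
Asset sale (to non-banks) $245 billion: Fed balance sheet contracts → −$245B.
OMO purchase (from banks) $439 billion: Fed balance sheet expands → +$439B.
Currency deposit $133 billion: just a shift between currency and reserves — both are base money → 0.
Net: 158 − 245 + 439 + 0 = +$352 billion.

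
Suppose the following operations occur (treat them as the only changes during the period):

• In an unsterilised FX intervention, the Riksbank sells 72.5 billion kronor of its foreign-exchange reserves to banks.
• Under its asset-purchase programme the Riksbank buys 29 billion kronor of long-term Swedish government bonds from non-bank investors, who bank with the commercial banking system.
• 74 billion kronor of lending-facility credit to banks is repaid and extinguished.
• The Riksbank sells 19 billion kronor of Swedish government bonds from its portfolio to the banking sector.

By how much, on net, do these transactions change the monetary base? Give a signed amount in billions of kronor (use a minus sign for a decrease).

Riksbank balance sheet:
  Assets:      Securities +10B, Loans to banks −74B, Foreign assets −72.5B
  Liabilities: Bank reserves −136.5B
Monetary base = currency + reserves: 0 + (−136.5B) = -136.5 billion.

-136.5 billion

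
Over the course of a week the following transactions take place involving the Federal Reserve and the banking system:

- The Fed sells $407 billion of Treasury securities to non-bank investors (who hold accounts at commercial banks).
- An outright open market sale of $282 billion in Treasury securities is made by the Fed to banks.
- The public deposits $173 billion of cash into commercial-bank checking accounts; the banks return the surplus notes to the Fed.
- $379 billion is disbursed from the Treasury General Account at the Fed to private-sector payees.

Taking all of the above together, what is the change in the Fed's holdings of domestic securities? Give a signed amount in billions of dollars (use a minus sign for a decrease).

-$689 billion

Fed balance sheet:
  Assets:      Securities −$689B
  Liabilities: Bank reserves −$137B, Currency in circulation −$173B, Government deposits −$379B
So the change in the Fed's holdings of domestic securities is -$689 billion.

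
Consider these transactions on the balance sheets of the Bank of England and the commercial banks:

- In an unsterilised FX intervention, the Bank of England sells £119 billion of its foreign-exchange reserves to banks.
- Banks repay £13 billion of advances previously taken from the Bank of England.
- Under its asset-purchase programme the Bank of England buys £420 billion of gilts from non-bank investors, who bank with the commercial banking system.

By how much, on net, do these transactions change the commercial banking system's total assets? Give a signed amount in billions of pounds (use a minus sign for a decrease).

Bank of England balance sheet:
  Assets:      Securities +£420B, Loans to banks −£13B, Foreign assets −£119B
  Liabilities: Bank reserves +£288B
Commercial banking system:
  Assets:      Reserves at CB +£288B, Foreign assets +£119B
  Liabilities: Checkable deposits +£420B, Borrowings from CB −£13B
Change in total bank assets = +£407 billion.

+£407 billion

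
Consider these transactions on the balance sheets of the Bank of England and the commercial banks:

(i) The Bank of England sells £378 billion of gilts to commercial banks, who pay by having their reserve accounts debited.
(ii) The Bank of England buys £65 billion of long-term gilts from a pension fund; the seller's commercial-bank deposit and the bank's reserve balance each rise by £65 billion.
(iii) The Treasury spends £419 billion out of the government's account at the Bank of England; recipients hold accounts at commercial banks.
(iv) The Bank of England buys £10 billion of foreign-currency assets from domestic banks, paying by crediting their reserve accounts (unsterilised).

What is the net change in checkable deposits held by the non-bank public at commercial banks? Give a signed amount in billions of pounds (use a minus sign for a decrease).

+£484 billion

Bank of England balance sheet:
  Assets:      Securities −£313B, Foreign assets +£10B
  Liabilities: Bank reserves +£116B, Government deposits −£419B
Commercial banking system:
  Assets:      Reserves at CB +£116B, Securities +£378B, Foreign assets −£10B
  Liabilities: Checkable deposits +£484B
So the change in checkable deposits held by the non-bank public at commercial banks is +£484 billion.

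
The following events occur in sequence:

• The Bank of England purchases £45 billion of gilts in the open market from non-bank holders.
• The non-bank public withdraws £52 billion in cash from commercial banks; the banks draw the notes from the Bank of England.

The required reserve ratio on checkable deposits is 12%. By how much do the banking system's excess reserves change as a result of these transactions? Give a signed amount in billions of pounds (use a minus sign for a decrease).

Asset purchase (from non-banks) £45 billion: reserves +£45B, deposits +£45B.
Currency withdrawal £52 billion: reserves −£52B, deposits −£52B.
Totals: Δreserves = −£7B, Δdeposits = −£7B.
Δrequired reserves = 12% × −£7B = −£0.84B.
Δexcess reserves = Δreserves − Δrequired = −£7B − (−£0.84B) = -£6.16 billion.

-£6.16 billion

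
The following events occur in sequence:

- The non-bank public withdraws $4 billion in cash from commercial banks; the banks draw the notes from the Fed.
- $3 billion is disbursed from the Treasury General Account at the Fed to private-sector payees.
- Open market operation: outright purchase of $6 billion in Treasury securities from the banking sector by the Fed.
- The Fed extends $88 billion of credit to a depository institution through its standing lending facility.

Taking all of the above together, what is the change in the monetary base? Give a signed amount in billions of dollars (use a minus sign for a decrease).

+$97 billion

Currency withdrawal $4 billion: just a shift between currency and reserves — both are base money → 0.
Government spending $3 billion: a non-base liability converts back to reserves → +$3B.
OMO purchase (from banks) $6 billion: Fed balance sheet expands → +$6B.
Discount-window loan $88 billion: Fed balance sheet expands → +$88B.
Net: 0 + 3 + 6 + 88 = +$97 billion.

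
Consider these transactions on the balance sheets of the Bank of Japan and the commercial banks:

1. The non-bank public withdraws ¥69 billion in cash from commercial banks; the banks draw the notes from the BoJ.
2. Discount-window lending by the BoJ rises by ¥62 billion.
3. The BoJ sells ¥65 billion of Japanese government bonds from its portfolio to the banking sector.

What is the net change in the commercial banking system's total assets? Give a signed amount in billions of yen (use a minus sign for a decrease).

Currency withdrawal ¥69 billion: bank balance sheets shrink → −¥69B.
Discount-window loan ¥62 billion: bank balance sheets expand → +¥62B.
OMO sale (to banks) ¥65 billion: just an asset swap on bank balance sheets → 0.
Net: −69 + 62 + 0 = -¥7 billion.

-¥7 billion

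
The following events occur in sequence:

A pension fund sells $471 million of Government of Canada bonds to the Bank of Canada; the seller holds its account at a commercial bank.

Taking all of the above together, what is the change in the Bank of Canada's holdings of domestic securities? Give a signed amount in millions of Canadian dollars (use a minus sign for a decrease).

+$471 million

Asset purchase (from non-banks) $471 million: securities added to the Bank of Canada's portfolio → +$471M.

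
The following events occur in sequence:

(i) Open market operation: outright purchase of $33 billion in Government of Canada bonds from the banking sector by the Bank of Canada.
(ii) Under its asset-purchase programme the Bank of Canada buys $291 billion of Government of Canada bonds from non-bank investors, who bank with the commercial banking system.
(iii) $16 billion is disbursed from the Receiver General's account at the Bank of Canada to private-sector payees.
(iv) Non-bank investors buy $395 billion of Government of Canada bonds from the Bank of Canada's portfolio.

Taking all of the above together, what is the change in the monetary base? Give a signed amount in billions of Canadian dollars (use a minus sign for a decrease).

-$55 billion

OMO purchase (from banks) $33 billion: Bank of Canada balance sheet expands → +$33B.
Asset purchase (from non-banks) $291 billion: Bank of Canada balance sheet expands → +$291B.
Government spending $16 billion: a non-base liability converts back to reserves → +$16B.
Asset sale (to non-banks) $395 billion: Bank of Canada balance sheet contracts → −$395B.
Net: 33 + 291 + 16 − 395 = -$55 billion.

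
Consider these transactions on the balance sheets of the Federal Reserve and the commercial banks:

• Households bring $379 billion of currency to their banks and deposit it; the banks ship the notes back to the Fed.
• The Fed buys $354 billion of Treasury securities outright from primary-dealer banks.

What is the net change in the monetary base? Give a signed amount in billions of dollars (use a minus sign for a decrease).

Currency deposit $379 billion: just a shift between currency and reserves — both are base money → 0.
OMO purchase (from banks) $354 billion: Fed balance sheet expands → +$354B.
Net: 0 + 354 = +$354 billion.

+$354 billion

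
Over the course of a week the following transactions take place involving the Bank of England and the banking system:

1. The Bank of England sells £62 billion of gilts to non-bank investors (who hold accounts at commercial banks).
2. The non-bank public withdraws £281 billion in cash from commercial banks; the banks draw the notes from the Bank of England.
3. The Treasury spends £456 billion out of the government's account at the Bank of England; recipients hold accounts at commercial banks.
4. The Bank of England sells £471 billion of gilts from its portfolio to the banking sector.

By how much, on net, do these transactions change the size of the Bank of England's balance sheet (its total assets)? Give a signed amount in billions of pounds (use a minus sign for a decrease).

-£533 billion

Asset sale (to non-banks) £62 billion: a Bank of England asset is shed → −£62B.
Currency withdrawal £281 billion: only the composition of liabilities changes → 0.
Government spending £456 billion: only the composition of liabilities changes → 0.
OMO sale (to banks) £471 billion: a Bank of England asset is shed → −£471B.
Net: −62 + 0 + 0 − 471 = -£533 billion.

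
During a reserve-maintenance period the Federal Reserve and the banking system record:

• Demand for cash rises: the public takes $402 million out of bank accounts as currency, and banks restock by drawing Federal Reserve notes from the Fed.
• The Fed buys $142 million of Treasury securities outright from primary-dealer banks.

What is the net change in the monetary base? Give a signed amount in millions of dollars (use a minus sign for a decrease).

+$142 million

Fed balance sheet:
  Assets:      Securities +$142M
  Liabilities: Bank reserves −$260M, Currency in circulation +$402M
Commercial banking system:
  Assets:      Reserves at CB −$260M, Securities −$142M
  Liabilities: Checkable deposits −$402M
Monetary base = currency + reserves: +$402M + (−$260M) = +$142 million.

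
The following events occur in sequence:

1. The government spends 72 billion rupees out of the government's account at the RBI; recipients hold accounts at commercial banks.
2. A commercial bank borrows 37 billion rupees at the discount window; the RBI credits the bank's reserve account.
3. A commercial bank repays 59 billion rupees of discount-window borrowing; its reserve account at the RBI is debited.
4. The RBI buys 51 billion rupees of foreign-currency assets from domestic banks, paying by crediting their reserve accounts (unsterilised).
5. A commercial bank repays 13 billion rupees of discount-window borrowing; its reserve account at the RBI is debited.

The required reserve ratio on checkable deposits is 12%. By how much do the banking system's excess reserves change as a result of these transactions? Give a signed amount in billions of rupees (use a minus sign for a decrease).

+79.36 billion

Government spending 72 billion rupees: reserves +72B, deposits +72B.
Discount-window loan 37 billion rupees: reserves +37B, deposits 0.
Discount-window repayment 59 billion rupees: reserves −59B, deposits 0.
FX purchase 51 billion rupees: reserves +51B, deposits 0.
Discount-window repayment 13 billion rupees: reserves −13B, deposits 0.
Totals: Δreserves = +88B, Δdeposits = +72B.
Δrequired reserves = 12% × +72B = +8.64B.
Δexcess reserves = Δreserves − Δrequired = +88B − (+8.64B) = +79.36 billion.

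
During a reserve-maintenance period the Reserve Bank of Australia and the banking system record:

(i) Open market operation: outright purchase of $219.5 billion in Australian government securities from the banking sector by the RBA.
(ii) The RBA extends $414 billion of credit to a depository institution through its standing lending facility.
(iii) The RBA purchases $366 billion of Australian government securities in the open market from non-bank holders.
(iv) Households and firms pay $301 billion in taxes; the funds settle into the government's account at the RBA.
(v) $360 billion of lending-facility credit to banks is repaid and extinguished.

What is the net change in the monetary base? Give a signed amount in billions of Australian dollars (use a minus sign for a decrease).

RBA balance sheet:
  Assets:      Securities +$585.5B, Loans to banks +$54B
  Liabilities: Bank reserves +$338.5B, Government deposits +$301B
Commercial banking system:
  Assets:      Reserves at CB +$338.5B, Securities −$219.5B
  Liabilities: Checkable deposits +$65B, Borrowings from CB +$54B
Monetary base = currency + reserves: 0 + (+$338.5B) = +$338.5 billion.

+$338.5 billion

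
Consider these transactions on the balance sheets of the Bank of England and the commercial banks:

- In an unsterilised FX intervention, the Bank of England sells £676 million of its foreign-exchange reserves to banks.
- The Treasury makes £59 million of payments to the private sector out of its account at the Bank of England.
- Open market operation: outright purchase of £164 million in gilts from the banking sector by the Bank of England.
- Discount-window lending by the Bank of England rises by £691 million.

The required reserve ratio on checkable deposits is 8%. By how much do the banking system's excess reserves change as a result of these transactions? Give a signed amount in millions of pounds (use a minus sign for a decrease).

+£233.28 million

FX sale £676 million: reserves −£676M, deposits 0.
Government spending £59 million: reserves +£59M, deposits +£59M.
OMO purchase (from banks) £164 million: reserves +£164M, deposits 0.
Discount-window loan £691 million: reserves +£691M, deposits 0.
Totals: Δreserves = +£238M, Δdeposits = +£59M.
Δrequired reserves = 8% × +£59M = +£4.72M.
Δexcess reserves = Δreserves − Δrequired = +£238M − (+£4.72M) = +£233.28 million.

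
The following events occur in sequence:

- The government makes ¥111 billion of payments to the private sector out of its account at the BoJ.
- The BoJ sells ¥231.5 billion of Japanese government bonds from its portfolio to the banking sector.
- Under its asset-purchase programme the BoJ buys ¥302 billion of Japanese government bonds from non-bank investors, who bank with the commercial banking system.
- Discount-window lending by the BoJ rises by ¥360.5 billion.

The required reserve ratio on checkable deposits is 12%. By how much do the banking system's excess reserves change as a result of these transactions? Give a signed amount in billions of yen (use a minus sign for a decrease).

Government spending ¥111 billion: reserves +¥111B, deposits +¥111B.
OMO sale (to banks) ¥231.5 billion: reserves −¥231.5B, deposits 0.
Asset purchase (from non-banks) ¥302 billion: reserves +¥302B, deposits +¥302B.
Discount-window loan ¥360.5 billion: reserves +¥360.5B, deposits 0.
Totals: Δreserves = +¥542B, Δdeposits = +¥413B.
Δrequired reserves = 12% × +¥413B = +¥49.56B.
Δexcess reserves = Δreserves − Δrequired = +¥542B − (+¥49.56B) = +¥492.44 billion.

+¥492.44 billion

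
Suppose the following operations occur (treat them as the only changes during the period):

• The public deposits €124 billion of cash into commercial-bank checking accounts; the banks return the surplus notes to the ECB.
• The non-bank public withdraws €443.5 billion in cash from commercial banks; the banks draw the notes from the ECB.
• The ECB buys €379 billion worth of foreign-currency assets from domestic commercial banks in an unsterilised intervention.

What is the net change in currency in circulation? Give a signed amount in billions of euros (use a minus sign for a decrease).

+€319.5 billion

ECB balance sheet:
  Assets:      Foreign assets +€379B
  Liabilities: Bank reserves +€59.5B, Currency in circulation +€319.5B
Commercial banking system:
  Assets:      Reserves at CB +€59.5B, Foreign assets −€379B
  Liabilities: Checkable deposits −€319.5B
So the change in currency in circulation is +€319.5 billion.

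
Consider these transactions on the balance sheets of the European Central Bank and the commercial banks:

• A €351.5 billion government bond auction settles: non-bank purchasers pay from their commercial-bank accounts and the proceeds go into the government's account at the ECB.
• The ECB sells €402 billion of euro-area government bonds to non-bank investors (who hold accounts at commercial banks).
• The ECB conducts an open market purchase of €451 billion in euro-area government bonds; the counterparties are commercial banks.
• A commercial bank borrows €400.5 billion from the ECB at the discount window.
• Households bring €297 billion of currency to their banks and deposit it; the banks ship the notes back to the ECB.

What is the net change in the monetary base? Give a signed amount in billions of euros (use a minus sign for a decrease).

+€98 billion

ECB balance sheet:
  Assets:      Securities +€49B, Loans to banks +€400.5B
  Liabilities: Bank reserves +€395B, Currency in circulation −€297B, Government deposits +€351.5B
Monetary base = currency + reserves: −€297B + (+€395B) = +€98 billion.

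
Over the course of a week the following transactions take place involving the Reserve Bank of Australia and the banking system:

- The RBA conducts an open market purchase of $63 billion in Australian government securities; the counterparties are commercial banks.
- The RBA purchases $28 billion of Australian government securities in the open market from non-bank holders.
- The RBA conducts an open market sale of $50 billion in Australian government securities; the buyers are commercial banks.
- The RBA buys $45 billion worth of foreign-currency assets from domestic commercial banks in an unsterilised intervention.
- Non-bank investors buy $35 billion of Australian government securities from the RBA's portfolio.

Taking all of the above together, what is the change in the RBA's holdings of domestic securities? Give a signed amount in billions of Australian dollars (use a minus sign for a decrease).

+$6 billion

RBA balance sheet:
  Assets:      Securities +$6B, Foreign assets +$45B
  Liabilities: Bank reserves +$51B
Commercial banking system:
  Assets:      Reserves at CB +$51B, Securities −$13B, Foreign assets −$45B
  Liabilities: Checkable deposits −$7B
So the change in the RBA's holdings of domestic securities is +$6 billion.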